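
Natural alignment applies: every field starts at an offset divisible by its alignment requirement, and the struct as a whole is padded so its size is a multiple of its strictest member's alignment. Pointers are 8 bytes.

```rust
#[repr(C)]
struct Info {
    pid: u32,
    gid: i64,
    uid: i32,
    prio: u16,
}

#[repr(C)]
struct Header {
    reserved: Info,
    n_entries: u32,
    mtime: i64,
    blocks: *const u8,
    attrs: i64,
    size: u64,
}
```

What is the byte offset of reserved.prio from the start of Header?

Info: @0: pid [4B, align 4] → 4; +4 pad (align 8); @8: gid [8B, align 8] → 16; @16: uid [4B, align 4] → 20; @20: prio [2B, align 2] → 22; +2 tail pad (align 8); size 24, align 8
@0: reserved [24B, align 8] → 24
within Info: prio at 20
0 + 20 = 20

20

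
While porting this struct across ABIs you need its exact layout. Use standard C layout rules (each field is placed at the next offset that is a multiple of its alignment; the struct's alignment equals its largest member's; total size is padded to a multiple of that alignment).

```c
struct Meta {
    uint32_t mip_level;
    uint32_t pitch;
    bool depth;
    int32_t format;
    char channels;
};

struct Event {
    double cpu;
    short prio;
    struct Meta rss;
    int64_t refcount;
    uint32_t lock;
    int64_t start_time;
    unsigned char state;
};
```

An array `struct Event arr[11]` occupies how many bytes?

Meta: @0: mip_level [4B, align 4] → 4; @4: pitch [4B, align 4] → 8; @8: depth [1B, align 1] → 9; +3 pad (align 4); @12: format [4B, align 4] → 16; @16: channels [1B, align 1] → 17; +3 tail pad (align 4); size 20, align 4
@0: cpu [8B, align 8] → 8
@8: prio [2B, align 2] → 10
+2 pad (align 4)
@12: rss [20B, align 4] → 32
@32: refcount [8B, align 8] → 40
@40: lock [4B, align 4] → 44
+4 pad (align 8)
@48: start_time [8B, align 8] → 56
@56: state [1B, align 1] → 57
+7 tail pad (align 8)
size 64, align 8
array of 11: 11 × 64 = 704

704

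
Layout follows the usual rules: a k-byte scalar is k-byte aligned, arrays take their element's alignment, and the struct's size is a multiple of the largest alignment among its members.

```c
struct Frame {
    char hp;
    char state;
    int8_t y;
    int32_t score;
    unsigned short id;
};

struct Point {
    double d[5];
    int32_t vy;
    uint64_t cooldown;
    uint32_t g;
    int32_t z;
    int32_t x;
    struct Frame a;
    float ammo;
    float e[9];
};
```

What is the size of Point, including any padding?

120 bytes

Frame: @0: hp [1B, align 1] → 1; @1: state [1B, align 1] → 2; @2: y [1B, align 1] → 3; +1 pad (align 4); @4: score [4B, align 4] → 8; @8: id [2B, align 2] → 10; +2 tail pad (align 4); size 12, align 4
@0: d [40B, align 8] → 40
@40: vy [4B, align 4] → 44
+4 pad (align 8)
@48: cooldown [8B, align 8] → 56
@56: g [4B, align 4] → 60
@60: z [4B, align 4] → 64
@64: x [4B, align 4] → 68
@68: a [12B, align 4] → 80
@80: ammo [4B, align 4] → 84
@84: e [36B, align 4] → 120
size 120, align 8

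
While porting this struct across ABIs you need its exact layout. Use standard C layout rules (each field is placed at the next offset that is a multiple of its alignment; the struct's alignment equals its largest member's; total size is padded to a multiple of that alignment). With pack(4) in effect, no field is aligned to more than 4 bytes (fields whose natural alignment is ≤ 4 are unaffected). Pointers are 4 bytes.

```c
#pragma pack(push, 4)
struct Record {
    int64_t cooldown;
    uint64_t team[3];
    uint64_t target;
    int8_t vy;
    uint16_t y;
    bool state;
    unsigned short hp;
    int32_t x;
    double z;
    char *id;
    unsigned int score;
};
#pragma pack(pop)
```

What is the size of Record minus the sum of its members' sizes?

2

@0: cooldown [8B, align 4] → 8
@8: team [24B, align 4] → 32
@32: target [8B, align 4] → 40
@40: vy [1B, align 1] → 41
+1 pad (align 2)
@42: y [2B, align 2] → 44
@44: state [1B, align 1] → 45
+1 pad (align 2)
@46: hp [2B, align 2] → 48
@48: x [4B, align 4] → 52
@52: z [8B, align 4] → 60
@60: id [4B, align 4] → 64
@64: score [4B, align 4] → 68
size 68, align 4
data bytes 66, size 68 → padding 2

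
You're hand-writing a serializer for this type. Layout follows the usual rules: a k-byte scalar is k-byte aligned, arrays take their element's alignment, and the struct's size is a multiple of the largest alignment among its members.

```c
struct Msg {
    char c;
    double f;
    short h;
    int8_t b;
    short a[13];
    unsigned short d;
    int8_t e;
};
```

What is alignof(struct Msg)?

8

member alignments: c=1, f=8, h=2, b=1, a=2, d=2, e=1
max = 8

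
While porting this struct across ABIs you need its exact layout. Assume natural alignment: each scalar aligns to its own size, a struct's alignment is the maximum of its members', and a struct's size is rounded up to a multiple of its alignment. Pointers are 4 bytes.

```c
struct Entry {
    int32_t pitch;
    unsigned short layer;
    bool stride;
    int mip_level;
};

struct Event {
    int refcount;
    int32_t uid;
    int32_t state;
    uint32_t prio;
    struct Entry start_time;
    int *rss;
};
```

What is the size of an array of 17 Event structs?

Entry: 0..4  pitch  (4B, 4-aligned); 4..6  layer  (2B, 2-aligned); 6..7  stride  (1B, 1-aligned); 7..8  -- padding (1B); 8..12  mip_level  (4B, 4-aligned); sizeof = 12, alignof = 4
0..4  refcount  (4B, 4-aligned)
4..8  uid  (4B, 4-aligned)
8..12  state  (4B, 4-aligned)
12..16  prio  (4B, 4-aligned)
16..28  start_time  (12B, 4-aligned)
28..32  rss  (4B, 4-aligned)
sizeof = 32, alignof = 4
array of 17: 17 × 32 = 544

544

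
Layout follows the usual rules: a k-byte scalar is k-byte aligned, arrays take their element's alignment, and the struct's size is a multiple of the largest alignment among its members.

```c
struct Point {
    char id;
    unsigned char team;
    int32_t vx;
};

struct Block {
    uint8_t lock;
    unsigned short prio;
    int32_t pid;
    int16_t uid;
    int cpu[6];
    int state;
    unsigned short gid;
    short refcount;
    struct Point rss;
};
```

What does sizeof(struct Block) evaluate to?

Point: id at 0 (size 1, align 1) → ends 1; team at 1 (size 1, align 1) → ends 2; pad 2 to align 4 for vx; vx at 4 (size 4, align 4) → ends 8; total 8 bytes, alignment 4
lock at 0 (size 1, align 1) → ends 1
pad 1 to align 2 for prio
prio at 2 (size 2, align 2) → ends 4
pid at 4 (size 4, align 4) → ends 8
uid at 8 (size 2, align 2) → ends 10
pad 2 to align 4 for cpu
cpu at 12 (size 24, align 4) → ends 36
state at 36 (size 4, align 4) → ends 40
gid at 40 (size 2, align 2) → ends 42
refcount at 42 (size 2, align 2) → ends 44
rss at 44 (size 8, align 4) → ends 52
total 52 bytes, alignment 4

52 bytes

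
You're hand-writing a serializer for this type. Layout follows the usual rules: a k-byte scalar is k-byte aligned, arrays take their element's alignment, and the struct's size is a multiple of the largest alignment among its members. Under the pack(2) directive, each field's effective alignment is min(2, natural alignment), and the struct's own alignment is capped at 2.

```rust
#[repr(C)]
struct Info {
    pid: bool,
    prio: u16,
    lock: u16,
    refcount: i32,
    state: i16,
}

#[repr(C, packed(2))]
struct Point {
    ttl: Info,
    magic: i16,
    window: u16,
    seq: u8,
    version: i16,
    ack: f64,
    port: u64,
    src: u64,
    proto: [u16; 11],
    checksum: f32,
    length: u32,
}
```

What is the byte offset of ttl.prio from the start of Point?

2

Info: 0..1  pid  (1B, 1-aligned); 1..2  -- padding (1B); 2..4  prio  (2B, 2-aligned); 4..6  lock  (2B, 2-aligned); 6..8  -- padding (2B); 8..12  refcount  (4B, 4-aligned); 12..14  state  (2B, 2-aligned); 14..16  -- tail padding (2B); sizeof = 16, alignof = 4
0..16  ttl  (16B, 2-aligned)
within Info: prio at 2
0 + 2 = 2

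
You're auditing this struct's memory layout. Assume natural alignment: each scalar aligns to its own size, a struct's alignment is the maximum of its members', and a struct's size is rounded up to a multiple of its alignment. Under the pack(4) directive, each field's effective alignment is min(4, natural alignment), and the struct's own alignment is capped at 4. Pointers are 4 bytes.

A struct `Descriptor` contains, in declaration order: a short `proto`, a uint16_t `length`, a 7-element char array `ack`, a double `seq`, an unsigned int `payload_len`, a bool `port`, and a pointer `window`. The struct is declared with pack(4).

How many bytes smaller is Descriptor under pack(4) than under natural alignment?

8

natural layout:
  0..2  proto  (2B, 2-aligned)
  2..4  length  (2B, 2-aligned)
  4..11  ack  (7B, 1-aligned)
  11..16  -- padding (5B)
  16..24  seq  (8B, 8-aligned)
  24..28  payload_len  (4B, 4-aligned)
  28..29  port  (1B, 1-aligned)
  29..32  -- padding (3B)
  32..36  window  (4B, 4-aligned)
  36..40  -- tail padding (4B)
  sizeof = 40, alignof = 8
packed(4) layout:
  0..2  proto  (2B, 2-aligned)
  2..4  length  (2B, 2-aligned)
  4..11  ack  (7B, 1-aligned)
  11..12  -- padding (1B)
  12..20  seq  (8B, 4-aligned)
  20..24  payload_len  (4B, 4-aligned)
  24..25  port  (1B, 1-aligned)
  25..28  -- padding (3B)
  28..32  window  (4B, 4-aligned)
  sizeof = 32, alignof = 4
40 − 32 = 8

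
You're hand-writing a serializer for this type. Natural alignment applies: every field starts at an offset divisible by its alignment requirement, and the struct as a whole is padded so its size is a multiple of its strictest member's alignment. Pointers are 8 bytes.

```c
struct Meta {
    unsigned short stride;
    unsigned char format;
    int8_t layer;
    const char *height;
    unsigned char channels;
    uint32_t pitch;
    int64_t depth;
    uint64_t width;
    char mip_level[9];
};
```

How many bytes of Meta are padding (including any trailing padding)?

stride at 0 (size 2, align 2) → ends 2
format at 2 (size 1, align 1) → ends 3
layer at 3 (size 1, align 1) → ends 4
pad 4 to align 8 for height
height at 8 (size 8, align 8) → ends 16
channels at 16 (size 1, align 1) → ends 17
pad 3 to align 4 for pitch
pitch at 20 (size 4, align 4) → ends 24
depth at 24 (size 8, align 8) → ends 32
width at 32 (size 8, align 8) → ends 40
mip_level at 40 (size 9, align 1) → ends 49
tail pad 7 to reach multiple of 8
total 56 bytes, alignment 8
data bytes 42, size 56 → padding 14

14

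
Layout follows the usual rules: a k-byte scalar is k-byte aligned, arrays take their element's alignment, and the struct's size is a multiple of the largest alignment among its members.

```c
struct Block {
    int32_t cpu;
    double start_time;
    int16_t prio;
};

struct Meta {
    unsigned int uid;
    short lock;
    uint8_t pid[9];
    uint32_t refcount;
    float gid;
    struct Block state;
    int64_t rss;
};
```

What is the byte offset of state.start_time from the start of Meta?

Block: cpu at 0 (size 4, align 4) → ends 4; pad 4 to align 8 for start_time; start_time at 8 (size 8, align 8) → ends 16; prio at 16 (size 2, align 2) → ends 18; tail pad 6 to reach multiple of 8; total 24 bytes, alignment 8
uid at 0 (size 4, align 4) → ends 4
lock at 4 (size 2, align 2) → ends 6
pid at 6 (size 9, align 1) → ends 15
pad 1 to align 4 for refcount
refcount at 16 (size 4, align 4) → ends 20
gid at 20 (size 4, align 4) → ends 24
state at 24 (size 24, align 8) → ends 48
within Block: start_time at 8
24 + 8 = 32

32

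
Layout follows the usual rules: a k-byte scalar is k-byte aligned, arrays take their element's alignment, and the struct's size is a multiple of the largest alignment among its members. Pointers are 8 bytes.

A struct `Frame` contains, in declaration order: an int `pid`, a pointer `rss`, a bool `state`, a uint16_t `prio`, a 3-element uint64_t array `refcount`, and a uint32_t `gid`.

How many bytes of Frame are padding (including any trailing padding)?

13

pid at 0 (size 4, align 4) → ends 4
pad 4 to align 8 for rss
rss at 8 (size 8, align 8) → ends 16
state at 16 (size 1, align 1) → ends 17
pad 1 to align 2 for prio
prio at 18 (size 2, align 2) → ends 20
pad 4 to align 8 for refcount
refcount at 24 (size 24, align 8) → ends 48
gid at 48 (size 4, align 4) → ends 52
tail pad 4 to reach multiple of 8
total 56 bytes, alignment 8
data bytes 43, size 56 → padding 13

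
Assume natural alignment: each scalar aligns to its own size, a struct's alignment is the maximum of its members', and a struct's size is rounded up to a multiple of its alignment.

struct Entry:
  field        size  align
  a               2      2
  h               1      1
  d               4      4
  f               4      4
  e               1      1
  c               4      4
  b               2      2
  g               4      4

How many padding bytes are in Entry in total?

6

a at 0 (size 2, align 2) → ends 2
h at 2 (size 1, align 1) → ends 3
pad 1 to align 4 for d
d at 4 (size 4, align 4) → ends 8
f at 8 (size 4, align 4) → ends 12
e at 12 (size 1, align 1) → ends 13
pad 3 to align 4 for c
c at 16 (size 4, align 4) → ends 20
b at 20 (size 2, align 2) → ends 22
pad 2 to align 4 for g
g at 24 (size 4, align 4) → ends 28
total 28 bytes, alignment 4
data bytes 22, size 28 → padding 6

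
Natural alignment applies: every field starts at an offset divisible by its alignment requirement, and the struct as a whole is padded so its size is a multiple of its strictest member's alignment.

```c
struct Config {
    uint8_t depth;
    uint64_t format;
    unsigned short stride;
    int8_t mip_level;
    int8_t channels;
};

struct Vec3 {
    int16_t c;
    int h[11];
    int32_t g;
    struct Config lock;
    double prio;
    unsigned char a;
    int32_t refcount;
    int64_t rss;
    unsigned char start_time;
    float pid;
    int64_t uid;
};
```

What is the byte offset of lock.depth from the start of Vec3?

Config: 0..1  depth  (1B, 1-aligned); 1..8  -- padding (7B); 8..16  format  (8B, 8-aligned); 16..18  stride  (2B, 2-aligned); 18..19  mip_level  (1B, 1-aligned); 19..20  channels  (1B, 1-aligned); 20..24  -- tail padding (4B); sizeof = 24, alignof = 8
0..2  c  (2B, 2-aligned)
2..4  -- padding (2B)
4..48  h  (44B, 4-aligned)
48..52  g  (4B, 4-aligned)
52..56  -- padding (4B)
56..80  lock  (24B, 8-aligned)
within Config: depth at 0
56 + 0 = 56

56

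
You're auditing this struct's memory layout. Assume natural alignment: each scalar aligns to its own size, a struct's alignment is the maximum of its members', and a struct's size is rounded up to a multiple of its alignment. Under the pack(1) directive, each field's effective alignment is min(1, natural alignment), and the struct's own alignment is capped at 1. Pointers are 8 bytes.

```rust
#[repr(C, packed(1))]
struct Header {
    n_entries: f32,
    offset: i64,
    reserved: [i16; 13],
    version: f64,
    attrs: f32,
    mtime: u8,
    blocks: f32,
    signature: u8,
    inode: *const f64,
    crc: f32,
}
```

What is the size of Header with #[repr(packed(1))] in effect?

0..4  n_entries  (4B, 1-aligned)
4..12  offset  (8B, 1-aligned)
12..38  reserved  (26B, 1-aligned)
38..46  version  (8B, 1-aligned)
46..50  attrs  (4B, 1-aligned)
50..51  mtime  (1B, 1-aligned)
51..55  blocks  (4B, 1-aligned)
55..56  signature  (1B, 1-aligned)
56..64  inode  (8B, 1-aligned)
64..68  crc  (4B, 1-aligned)
sizeof = 68, alignof = 1

68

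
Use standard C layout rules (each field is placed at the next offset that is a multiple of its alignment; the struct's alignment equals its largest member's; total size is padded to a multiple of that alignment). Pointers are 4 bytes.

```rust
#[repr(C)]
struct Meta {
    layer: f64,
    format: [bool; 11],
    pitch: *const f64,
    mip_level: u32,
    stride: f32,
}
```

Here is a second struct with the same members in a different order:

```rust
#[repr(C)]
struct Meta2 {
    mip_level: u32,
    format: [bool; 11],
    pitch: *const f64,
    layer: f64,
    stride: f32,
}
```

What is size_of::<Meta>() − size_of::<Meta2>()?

0..8  layer  (8B, 8-aligned)
8..19  format  (11B, 1-aligned)
19..20  -- padding (1B)
20..24  pitch  (4B, 4-aligned)
24..28  mip_level  (4B, 4-aligned)
28..32  stride  (4B, 4-aligned)
sizeof = 32, alignof = 8
— Meta2 —
0..4  mip_level  (4B, 4-aligned)
4..15  format  (11B, 1-aligned)
15..16  -- padding (1B)
16..20  pitch  (4B, 4-aligned)
20..24  -- padding (4B)
24..32  layer  (8B, 8-aligned)
32..36  stride  (4B, 4-aligned)
36..40  -- tail padding (4B)
sizeof = 40, alignof = 8
32 − 40 = -8

-8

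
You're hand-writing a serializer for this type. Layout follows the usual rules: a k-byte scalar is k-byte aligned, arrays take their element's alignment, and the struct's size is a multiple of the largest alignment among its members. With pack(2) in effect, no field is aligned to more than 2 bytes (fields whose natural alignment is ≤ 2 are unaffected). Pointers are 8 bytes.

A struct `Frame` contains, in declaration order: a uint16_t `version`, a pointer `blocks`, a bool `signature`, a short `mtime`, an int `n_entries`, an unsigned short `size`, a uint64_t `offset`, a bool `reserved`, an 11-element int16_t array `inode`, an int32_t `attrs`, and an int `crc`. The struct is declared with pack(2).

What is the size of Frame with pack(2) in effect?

60

0..2  version  (2B, 2-aligned)
2..10  blocks  (8B, 2-aligned)
10..11  signature  (1B, 1-aligned)
11..12  -- padding (1B)
12..14  mtime  (2B, 2-aligned)
14..18  n_entries  (4B, 2-aligned)
18..20  size  (2B, 2-aligned)
20..28  offset  (8B, 2-aligned)
28..29  reserved  (1B, 1-aligned)
29..30  -- padding (1B)
30..52  inode  (22B, 2-aligned)
52..56  attrs  (4B, 2-aligned)
56..60  crc  (4B, 2-aligned)
sizeof = 60, alignof = 2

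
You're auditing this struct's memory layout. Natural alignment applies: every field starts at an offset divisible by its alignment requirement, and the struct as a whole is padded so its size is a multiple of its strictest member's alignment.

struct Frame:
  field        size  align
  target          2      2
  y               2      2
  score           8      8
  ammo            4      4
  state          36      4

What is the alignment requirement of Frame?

8

member alignments: target=2, y=2, score=8, ammo=4, state=4
max = 8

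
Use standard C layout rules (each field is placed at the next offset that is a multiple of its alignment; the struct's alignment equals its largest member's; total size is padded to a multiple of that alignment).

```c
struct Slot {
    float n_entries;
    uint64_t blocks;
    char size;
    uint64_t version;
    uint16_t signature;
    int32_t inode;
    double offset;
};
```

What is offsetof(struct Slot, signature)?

@0: n_entries [4B, align 4] → 4
+4 pad (align 8)
@8: blocks [8B, align 8] → 16
@16: size [1B, align 1] → 17
+7 pad (align 8)
@24: version [8B, align 8] → 32
@32: signature [2B, align 2] → 34

32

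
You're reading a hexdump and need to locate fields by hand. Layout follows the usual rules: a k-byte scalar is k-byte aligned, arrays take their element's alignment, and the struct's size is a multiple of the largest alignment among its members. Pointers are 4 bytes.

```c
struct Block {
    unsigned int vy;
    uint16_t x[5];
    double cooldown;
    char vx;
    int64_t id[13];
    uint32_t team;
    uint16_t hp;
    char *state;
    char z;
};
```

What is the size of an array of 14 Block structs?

@0: vy [4B, align 4] → 4
@4: x [10B, align 2] → 14
+2 pad (align 8)
@16: cooldown [8B, align 8] → 24
@24: vx [1B, align 1] → 25
+7 pad (align 8)
@32: id [104B, align 8] → 136
@136: team [4B, align 4] → 140
@140: hp [2B, align 2] → 142
+2 pad (align 4)
@144: state [4B, align 4] → 148
@148: z [1B, align 1] → 149
+3 tail pad (align 8)
size 152, align 8
array of 14: 14 × 152 = 2128

2128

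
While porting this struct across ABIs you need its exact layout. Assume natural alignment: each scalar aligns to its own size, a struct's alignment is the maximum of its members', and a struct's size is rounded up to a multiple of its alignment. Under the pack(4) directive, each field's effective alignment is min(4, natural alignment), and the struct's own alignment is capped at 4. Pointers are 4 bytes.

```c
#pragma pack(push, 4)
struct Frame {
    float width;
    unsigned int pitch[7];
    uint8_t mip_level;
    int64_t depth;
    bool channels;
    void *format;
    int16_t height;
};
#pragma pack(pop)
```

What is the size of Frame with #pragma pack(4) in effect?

0..4  width  (4B, 4-aligned)
4..32  pitch  (28B, 4-aligned)
32..33  mip_level  (1B, 1-aligned)
33..36  -- padding (3B)
36..44  depth  (8B, 4-aligned)
44..45  channels  (1B, 1-aligned)
45..48  -- padding (3B)
48..52  format  (4B, 4-aligned)
52..54  height  (2B, 2-aligned)
54..56  -- tail padding (2B)
sizeof = 56, alignof = 4

56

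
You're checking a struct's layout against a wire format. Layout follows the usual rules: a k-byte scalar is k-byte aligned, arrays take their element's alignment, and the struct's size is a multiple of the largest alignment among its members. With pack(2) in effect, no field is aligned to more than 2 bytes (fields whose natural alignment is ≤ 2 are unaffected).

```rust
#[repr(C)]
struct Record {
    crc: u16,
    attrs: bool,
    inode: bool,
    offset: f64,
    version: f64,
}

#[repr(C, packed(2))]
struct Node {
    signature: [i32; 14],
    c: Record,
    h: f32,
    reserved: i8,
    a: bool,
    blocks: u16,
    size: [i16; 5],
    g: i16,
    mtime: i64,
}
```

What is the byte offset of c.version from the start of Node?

Record: crc at 0 (size 2, align 2) → ends 2; attrs at 2 (size 1, align 1) → ends 3; inode at 3 (size 1, align 1) → ends 4; pad 4 to align 8 for offset; offset at 8 (size 8, align 8) → ends 16; version at 16 (size 8, align 8) → ends 24; total 24 bytes, alignment 8
signature at 0 (size 56, align 2) → ends 56
c at 56 (size 24, align 2) → ends 80
within Record: version at 16
56 + 16 = 72

72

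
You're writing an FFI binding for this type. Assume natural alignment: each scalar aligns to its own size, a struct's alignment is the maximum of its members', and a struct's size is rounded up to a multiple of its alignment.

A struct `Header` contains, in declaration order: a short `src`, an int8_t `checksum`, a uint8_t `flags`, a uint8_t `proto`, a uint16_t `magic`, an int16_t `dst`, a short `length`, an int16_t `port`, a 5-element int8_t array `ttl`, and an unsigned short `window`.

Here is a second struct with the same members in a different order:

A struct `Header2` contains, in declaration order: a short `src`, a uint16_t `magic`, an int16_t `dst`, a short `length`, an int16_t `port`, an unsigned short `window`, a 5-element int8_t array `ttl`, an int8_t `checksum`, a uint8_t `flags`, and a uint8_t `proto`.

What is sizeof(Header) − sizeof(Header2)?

2

0..2  src  (2B, 2-aligned)
2..3  checksum  (1B, 1-aligned)
3..4  flags  (1B, 1-aligned)
4..5  proto  (1B, 1-aligned)
5..6  -- padding (1B)
6..8  magic  (2B, 2-aligned)
8..10  dst  (2B, 2-aligned)
10..12  length  (2B, 2-aligned)
12..14  port  (2B, 2-aligned)
14..19  ttl  (5B, 1-aligned)
19..20  -- padding (1B)
20..22  window  (2B, 2-aligned)
sizeof = 22, alignof = 2
— Header2 —
0..2  src  (2B, 2-aligned)
2..4  magic  (2B, 2-aligned)
4..6  dst  (2B, 2-aligned)
6..8  length  (2B, 2-aligned)
8..10  port  (2B, 2-aligned)
10..12  window  (2B, 2-aligned)
12..17  ttl  (5B, 1-aligned)
17..18  checksum  (1B, 1-aligned)
18..19  flags  (1B, 1-aligned)
19..20  proto  (1B, 1-aligned)
sizeof = 20, alignof = 2
22 − 20 = 2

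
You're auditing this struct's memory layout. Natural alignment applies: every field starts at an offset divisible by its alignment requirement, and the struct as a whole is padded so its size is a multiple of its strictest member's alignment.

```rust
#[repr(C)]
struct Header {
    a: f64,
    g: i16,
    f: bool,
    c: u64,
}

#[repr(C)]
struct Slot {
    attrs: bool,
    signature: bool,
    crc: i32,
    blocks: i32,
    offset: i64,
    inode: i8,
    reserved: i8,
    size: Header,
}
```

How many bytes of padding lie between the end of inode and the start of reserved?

Header: a at 0 (size 8, align 8) → ends 8; g at 8 (size 2, align 2) → ends 10; f at 10 (size 1, align 1) → ends 11; pad 5 to align 8 for c; c at 16 (size 8, align 8) → ends 24; total 24 bytes, alignment 8
attrs at 0 (size 1, align 1) → ends 1
signature at 1 (size 1, align 1) → ends 2
pad 2 to align 4 for crc
crc at 4 (size 4, align 4) → ends 8
blocks at 8 (size 4, align 4) → ends 12
pad 4 to align 8 for offset
offset at 16 (size 8, align 8) → ends 24
inode at 24 (size 1, align 1) → ends 25
reserved at 25 (size 1, align 1) → ends 26

0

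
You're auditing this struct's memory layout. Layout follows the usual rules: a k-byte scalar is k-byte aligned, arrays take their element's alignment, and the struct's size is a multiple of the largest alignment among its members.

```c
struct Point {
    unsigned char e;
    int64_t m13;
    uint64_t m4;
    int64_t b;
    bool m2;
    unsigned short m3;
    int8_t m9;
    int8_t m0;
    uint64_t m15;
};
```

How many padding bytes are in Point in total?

@0: e [1B, align 1] → 1
+7 pad (align 8)
@8: m13 [8B, align 8] → 16
@16: m4 [8B, align 8] → 24
@24: b [8B, align 8] → 32
@32: m2 [1B, align 1] → 33
+1 pad (align 2)
@34: m3 [2B, align 2] → 36
@36: m9 [1B, align 1] → 37
@37: m0 [1B, align 1] → 38
+2 pad (align 8)
@40: m15 [8B, align 8] → 48
size 48, align 8
data bytes 38, size 48 → padding 10

10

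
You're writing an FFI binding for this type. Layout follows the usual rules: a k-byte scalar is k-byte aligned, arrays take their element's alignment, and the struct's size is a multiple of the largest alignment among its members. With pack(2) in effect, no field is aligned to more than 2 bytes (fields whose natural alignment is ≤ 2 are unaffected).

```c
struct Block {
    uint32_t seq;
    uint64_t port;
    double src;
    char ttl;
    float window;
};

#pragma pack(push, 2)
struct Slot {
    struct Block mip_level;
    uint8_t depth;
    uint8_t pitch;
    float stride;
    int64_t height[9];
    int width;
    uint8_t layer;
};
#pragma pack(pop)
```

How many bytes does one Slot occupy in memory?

116 bytes

Block: @0: seq [4B, align 4] → 4; +4 pad (align 8); @8: port [8B, align 8] → 16; @16: src [8B, align 8] → 24; @24: ttl [1B, align 1] → 25; +3 pad (align 4); @28: window [4B, align 4] → 32; size 32, align 8
@0: mip_level [32B, align 2] → 32
@32: depth [1B, align 1] → 33
@33: pitch [1B, align 1] → 34
@34: stride [4B, align 2] → 38
@38: height [72B, align 2] → 110
@110: width [4B, align 2] → 114
@114: layer [1B, align 1] → 115
+1 tail pad (align 2)
size 116, align 2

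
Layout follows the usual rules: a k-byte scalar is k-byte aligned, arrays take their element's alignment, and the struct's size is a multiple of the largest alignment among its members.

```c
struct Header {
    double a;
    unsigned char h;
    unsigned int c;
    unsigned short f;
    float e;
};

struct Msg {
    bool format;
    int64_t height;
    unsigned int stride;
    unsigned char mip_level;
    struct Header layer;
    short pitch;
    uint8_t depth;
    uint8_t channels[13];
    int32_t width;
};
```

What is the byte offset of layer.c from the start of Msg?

Header: 0..8  a  (8B, 8-aligned); 8..9  h  (1B, 1-aligned); 9..12  -- padding (3B); 12..16  c  (4B, 4-aligned); 16..18  f  (2B, 2-aligned); 18..20  -- padding (2B); 20..24  e  (4B, 4-aligned); sizeof = 24, alignof = 8
0..1  format  (1B, 1-aligned)
1..8  -- padding (7B)
8..16  height  (8B, 8-aligned)
16..20  stride  (4B, 4-aligned)
20..21  mip_level  (1B, 1-aligned)
21..24  -- padding (3B)
24..48  layer  (24B, 8-aligned)
within Header: c at 12
24 + 12 = 36

36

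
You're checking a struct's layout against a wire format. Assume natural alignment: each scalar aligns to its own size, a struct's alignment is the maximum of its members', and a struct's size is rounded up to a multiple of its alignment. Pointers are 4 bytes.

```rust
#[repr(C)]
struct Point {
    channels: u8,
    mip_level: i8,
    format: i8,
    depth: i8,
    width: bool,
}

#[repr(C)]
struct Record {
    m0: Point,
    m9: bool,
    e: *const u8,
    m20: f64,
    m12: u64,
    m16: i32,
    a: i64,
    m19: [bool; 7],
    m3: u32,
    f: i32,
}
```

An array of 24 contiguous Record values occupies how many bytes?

Point: channels at 0 (size 1, align 1) → ends 1; mip_level at 1 (size 1, align 1) → ends 2; format at 2 (size 1, align 1) → ends 3; depth at 3 (size 1, align 1) → ends 4; width at 4 (size 1, align 1) → ends 5; total 5 bytes, alignment 1
m0 at 0 (size 5, align 1) → ends 5
m9 at 5 (size 1, align 1) → ends 6
pad 2 to align 4 for e
e at 8 (size 4, align 4) → ends 12
pad 4 to align 8 for m20
m20 at 16 (size 8, align 8) → ends 24
m12 at 24 (size 8, align 8) → ends 32
m16 at 32 (size 4, align 4) → ends 36
pad 4 to align 8 for a
a at 40 (size 8, align 8) → ends 48
m19 at 48 (size 7, align 1) → ends 55
pad 1 to align 4 for m3
m3 at 56 (size 4, align 4) → ends 60
f at 60 (size 4, align 4) → ends 64
total 64 bytes, alignment 8
array of 24: 24 × 64 = 1536

1536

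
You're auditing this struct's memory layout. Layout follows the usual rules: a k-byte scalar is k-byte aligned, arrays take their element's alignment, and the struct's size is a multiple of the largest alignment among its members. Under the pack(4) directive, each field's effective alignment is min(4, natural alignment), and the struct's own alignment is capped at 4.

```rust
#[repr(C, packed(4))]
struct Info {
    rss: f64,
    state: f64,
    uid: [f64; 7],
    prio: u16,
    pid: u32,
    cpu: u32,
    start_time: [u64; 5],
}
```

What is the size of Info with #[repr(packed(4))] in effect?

124

0..8  rss  (8B, 4-aligned)
8..16  state  (8B, 4-aligned)
16..72  uid  (56B, 4-aligned)
72..74  prio  (2B, 2-aligned)
74..76  -- padding (2B)
76..80  pid  (4B, 4-aligned)
80..84  cpu  (4B, 4-aligned)
84..124  start_time  (40B, 4-aligned)
sizeof = 124, alignof = 4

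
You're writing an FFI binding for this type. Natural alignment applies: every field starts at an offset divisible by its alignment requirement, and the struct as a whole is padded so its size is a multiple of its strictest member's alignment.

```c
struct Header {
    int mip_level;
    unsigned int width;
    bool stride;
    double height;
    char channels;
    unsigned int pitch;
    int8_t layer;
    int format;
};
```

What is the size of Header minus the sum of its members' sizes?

13

@0: mip_level [4B, align 4] → 4
@4: width [4B, align 4] → 8
@8: stride [1B, align 1] → 9
+7 pad (align 8)
@16: height [8B, align 8] → 24
@24: channels [1B, align 1] → 25
+3 pad (align 4)
@28: pitch [4B, align 4] → 32
@32: layer [1B, align 1] → 33
+3 pad (align 4)
@36: format [4B, align 4] → 40
size 40, align 8
data bytes 27, size 40 → padding 13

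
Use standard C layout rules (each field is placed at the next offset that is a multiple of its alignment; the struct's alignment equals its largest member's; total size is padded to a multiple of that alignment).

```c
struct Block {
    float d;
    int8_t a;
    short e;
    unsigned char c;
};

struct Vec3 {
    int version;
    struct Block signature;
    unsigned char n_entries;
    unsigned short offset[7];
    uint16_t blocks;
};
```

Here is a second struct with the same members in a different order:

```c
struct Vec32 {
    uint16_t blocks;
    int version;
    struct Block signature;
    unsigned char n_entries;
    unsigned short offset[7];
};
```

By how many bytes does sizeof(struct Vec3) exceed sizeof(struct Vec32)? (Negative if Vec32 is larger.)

0

Block: d at 0 (size 4, align 4) → ends 4; a at 4 (size 1, align 1) → ends 5; pad 1 to align 2 for e; e at 6 (size 2, align 2) → ends 8; c at 8 (size 1, align 1) → ends 9; tail pad 3 to reach multiple of 4; total 12 bytes, alignment 4
version at 0 (size 4, align 4) → ends 4
signature at 4 (size 12, align 4) → ends 16
n_entries at 16 (size 1, align 1) → ends 17
pad 1 to align 2 for offset
offset at 18 (size 14, align 2) → ends 32
blocks at 32 (size 2, align 2) → ends 34
tail pad 2 to reach multiple of 4
total 36 bytes, alignment 4
— Vec32 —
blocks at 0 (size 2, align 2) → ends 2
pad 2 to align 4 for version
version at 4 (size 4, align 4) → ends 8
signature at 8 (size 12, align 4) → ends 20
n_entries at 20 (size 1, align 1) → ends 21
pad 1 to align 2 for offset
offset at 22 (size 14, align 2) → ends 36
total 36 bytes, alignment 4
36 − 36 = 0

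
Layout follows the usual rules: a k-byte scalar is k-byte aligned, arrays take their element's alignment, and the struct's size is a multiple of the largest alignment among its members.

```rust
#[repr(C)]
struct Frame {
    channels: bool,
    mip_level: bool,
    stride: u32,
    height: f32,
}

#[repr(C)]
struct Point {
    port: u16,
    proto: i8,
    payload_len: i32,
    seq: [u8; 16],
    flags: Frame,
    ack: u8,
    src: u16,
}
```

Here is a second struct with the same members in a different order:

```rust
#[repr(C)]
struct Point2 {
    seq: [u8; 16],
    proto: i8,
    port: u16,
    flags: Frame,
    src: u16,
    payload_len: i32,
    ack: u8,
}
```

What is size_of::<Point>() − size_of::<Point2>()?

-4

Frame: channels at 0 (size 1, align 1) → ends 1; mip_level at 1 (size 1, align 1) → ends 2; pad 2 to align 4 for stride; stride at 4 (size 4, align 4) → ends 8; height at 8 (size 4, align 4) → ends 12; total 12 bytes, alignment 4
port at 0 (size 2, align 2) → ends 2
proto at 2 (size 1, align 1) → ends 3
pad 1 to align 4 for payload_len
payload_len at 4 (size 4, align 4) → ends 8
seq at 8 (size 16, align 1) → ends 24
flags at 24 (size 12, align 4) → ends 36
ack at 36 (size 1, align 1) → ends 37
pad 1 to align 2 for src
src at 38 (size 2, align 2) → ends 40
total 40 bytes, alignment 4
— Point2 —
seq at 0 (size 16, align 1) → ends 16
proto at 16 (size 1, align 1) → ends 17
pad 1 to align 2 for port
port at 18 (size 2, align 2) → ends 20
flags at 20 (size 12, align 4) → ends 32
src at 32 (size 2, align 2) → ends 34
pad 2 to align 4 for payload_len
payload_len at 36 (size 4, align 4) → ends 40
ack at 40 (size 1, align 1) → ends 41
tail pad 3 to reach multiple of 4
total 44 bytes, alignment 4
40 − 44 = -4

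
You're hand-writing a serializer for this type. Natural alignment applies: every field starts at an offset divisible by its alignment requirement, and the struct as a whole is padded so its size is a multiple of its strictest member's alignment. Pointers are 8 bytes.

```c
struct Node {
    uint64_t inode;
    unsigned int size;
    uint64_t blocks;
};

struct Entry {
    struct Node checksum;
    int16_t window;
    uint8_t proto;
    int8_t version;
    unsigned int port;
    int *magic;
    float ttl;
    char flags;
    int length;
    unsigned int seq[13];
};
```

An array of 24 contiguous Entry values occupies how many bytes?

Node: 0..8  inode  (8B, 8-aligned); 8..12  size  (4B, 4-aligned); 12..16  -- padding (4B); 16..24  blocks  (8B, 8-aligned); sizeof = 24, alignof = 8
0..24  checksum  (24B, 8-aligned)
24..26  window  (2B, 2-aligned)
26..27  proto  (1B, 1-aligned)
27..28  version  (1B, 1-aligned)
28..32  port  (4B, 4-aligned)
32..40  magic  (8B, 8-aligned)
40..44  ttl  (4B, 4-aligned)
44..45  flags  (1B, 1-aligned)
45..48  -- padding (3B)
48..52  length  (4B, 4-aligned)
52..104  seq  (52B, 4-aligned)
sizeof = 104, alignof = 8
array of 24: 24 × 104 = 2496

2496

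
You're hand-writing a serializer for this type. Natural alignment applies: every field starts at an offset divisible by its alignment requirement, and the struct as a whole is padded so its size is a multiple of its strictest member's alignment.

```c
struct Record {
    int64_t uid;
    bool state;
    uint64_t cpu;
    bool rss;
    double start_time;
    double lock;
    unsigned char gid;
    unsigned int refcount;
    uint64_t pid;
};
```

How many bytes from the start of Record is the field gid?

48

uid at 0 (size 8, align 8) → ends 8
state at 8 (size 1, align 1) → ends 9
pad 7 to align 8 for cpu
cpu at 16 (size 8, align 8) → ends 24
rss at 24 (size 1, align 1) → ends 25
pad 7 to align 8 for start_time
start_time at 32 (size 8, align 8) → ends 40
lock at 40 (size 8, align 8) → ends 48
gid at 48 (size 1, align 1) → ends 49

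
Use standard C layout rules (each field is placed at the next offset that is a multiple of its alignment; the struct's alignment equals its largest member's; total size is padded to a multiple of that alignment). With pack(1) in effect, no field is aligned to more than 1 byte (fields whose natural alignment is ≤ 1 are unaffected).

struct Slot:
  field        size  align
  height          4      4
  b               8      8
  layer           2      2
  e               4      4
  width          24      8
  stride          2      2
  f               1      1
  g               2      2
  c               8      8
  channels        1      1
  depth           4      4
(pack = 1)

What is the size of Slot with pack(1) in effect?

60

0..4  height  (4B, 1-aligned)
4..12  b  (8B, 1-aligned)
12..14  layer  (2B, 1-aligned)
14..18  e  (4B, 1-aligned)
18..42  width  (24B, 1-aligned)
42..44  stride  (2B, 1-aligned)
44..45  f  (1B, 1-aligned)
45..47  g  (2B, 1-aligned)
47..55  c  (8B, 1-aligned)
55..56  channels  (1B, 1-aligned)
56..60  depth  (4B, 1-aligned)
sizeof = 60, alignof = 1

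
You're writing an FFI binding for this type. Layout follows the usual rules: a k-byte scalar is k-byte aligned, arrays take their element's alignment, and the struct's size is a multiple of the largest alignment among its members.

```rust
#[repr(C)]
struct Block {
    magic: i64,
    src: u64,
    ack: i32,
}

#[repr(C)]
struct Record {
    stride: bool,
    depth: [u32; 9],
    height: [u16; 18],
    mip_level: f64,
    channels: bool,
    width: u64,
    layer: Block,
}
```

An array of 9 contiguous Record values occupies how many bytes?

1152

Block: @0: magic [8B, align 8] → 8; @8: src [8B, align 8] → 16; @16: ack [4B, align 4] → 20; +4 tail pad (align 8); size 24, align 8
@0: stride [1B, align 1] → 1
+3 pad (align 4)
@4: depth [36B, align 4] → 40
@40: height [36B, align 2] → 76
+4 pad (align 8)
@80: mip_level [8B, align 8] → 88
@88: channels [1B, align 1] → 89
+7 pad (align 8)
@96: width [8B, align 8] → 104
@104: layer [24B, align 8] → 128
size 128, align 8
array of 9: 9 × 128 = 1152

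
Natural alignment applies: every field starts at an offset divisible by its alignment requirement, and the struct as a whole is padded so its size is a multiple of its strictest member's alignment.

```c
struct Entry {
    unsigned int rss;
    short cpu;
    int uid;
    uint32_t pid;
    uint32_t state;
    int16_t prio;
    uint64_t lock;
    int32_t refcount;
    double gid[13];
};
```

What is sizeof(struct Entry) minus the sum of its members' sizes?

8

rss at 0 (size 4, align 4) → ends 4
cpu at 4 (size 2, align 2) → ends 6
pad 2 to align 4 for uid
uid at 8 (size 4, align 4) → ends 12
pid at 12 (size 4, align 4) → ends 16
state at 16 (size 4, align 4) → ends 20
prio at 20 (size 2, align 2) → ends 22
pad 2 to align 8 for lock
lock at 24 (size 8, align 8) → ends 32
refcount at 32 (size 4, align 4) → ends 36
pad 4 to align 8 for gid
gid at 40 (size 104, align 8) → ends 144
total 144 bytes, alignment 8
data bytes 136, size 144 → padding 8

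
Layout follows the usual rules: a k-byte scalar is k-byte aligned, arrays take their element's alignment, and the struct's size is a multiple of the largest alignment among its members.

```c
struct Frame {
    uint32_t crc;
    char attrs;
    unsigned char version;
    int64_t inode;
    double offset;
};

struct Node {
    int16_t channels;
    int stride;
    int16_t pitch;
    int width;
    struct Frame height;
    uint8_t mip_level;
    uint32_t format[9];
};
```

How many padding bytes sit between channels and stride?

Frame: 0..4  crc  (4B, 4-aligned); 4..5  attrs  (1B, 1-aligned); 5..6  version  (1B, 1-aligned); 6..8  -- padding (2B); 8..16  inode  (8B, 8-aligned); 16..24  offset  (8B, 8-aligned); sizeof = 24, alignof = 8
0..2  channels  (2B, 2-aligned)
2..4  -- padding (2B)
4..8  stride  (4B, 4-aligned)

2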